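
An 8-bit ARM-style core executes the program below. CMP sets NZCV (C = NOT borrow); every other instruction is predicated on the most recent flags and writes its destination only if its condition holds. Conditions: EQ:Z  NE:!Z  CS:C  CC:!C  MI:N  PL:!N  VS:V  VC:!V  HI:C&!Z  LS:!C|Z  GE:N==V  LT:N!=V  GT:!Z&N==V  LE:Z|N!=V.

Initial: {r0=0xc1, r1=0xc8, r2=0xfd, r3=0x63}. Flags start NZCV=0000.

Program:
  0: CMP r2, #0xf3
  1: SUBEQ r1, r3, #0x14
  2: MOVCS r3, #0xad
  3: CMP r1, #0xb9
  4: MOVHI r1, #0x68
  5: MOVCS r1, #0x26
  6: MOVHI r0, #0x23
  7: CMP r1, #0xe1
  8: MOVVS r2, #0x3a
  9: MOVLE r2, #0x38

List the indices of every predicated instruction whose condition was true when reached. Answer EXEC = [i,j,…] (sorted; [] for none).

0: ✓ CMP  NZCV=0010
1: · SUBEQ
2: ✓ MOVCS  r3←0xad
3: ✓ CMP  NZCV=0010
4: ✓ MOVHI  r1←0x68
5: ✓ MOVCS  r1←0x26
6: ✓ MOVHI  r0←0x23
7: ✓ CMP  NZCV=0000
8: · MOVVS
9: · MOVLE

EXEC = [2,4,5,6]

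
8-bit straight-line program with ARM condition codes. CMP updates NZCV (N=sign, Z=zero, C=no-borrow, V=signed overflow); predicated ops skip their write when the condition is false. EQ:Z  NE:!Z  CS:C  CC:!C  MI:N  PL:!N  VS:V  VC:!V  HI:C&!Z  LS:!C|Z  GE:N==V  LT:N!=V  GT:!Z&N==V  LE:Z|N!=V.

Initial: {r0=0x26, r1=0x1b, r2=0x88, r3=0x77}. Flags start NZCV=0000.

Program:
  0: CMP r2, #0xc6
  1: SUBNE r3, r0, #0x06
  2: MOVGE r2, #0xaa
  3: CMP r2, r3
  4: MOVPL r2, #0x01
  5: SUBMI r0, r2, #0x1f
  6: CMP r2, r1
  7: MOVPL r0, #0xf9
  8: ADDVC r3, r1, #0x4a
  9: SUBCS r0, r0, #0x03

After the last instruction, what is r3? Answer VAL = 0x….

0: ✓ CMP  NZCV=1000
1: ✓ SUBNE  r3←0x20
2: · MOVGE
3: ✓ CMP  NZCV=0011
4: ✓ MOVPL  r2←0x01
5: · SUBMI
6: ✓ CMP  NZCV=1000
7: · MOVPL
8: ✓ ADDVC  r3←0x65
9: · SUBCS

VAL = 0x65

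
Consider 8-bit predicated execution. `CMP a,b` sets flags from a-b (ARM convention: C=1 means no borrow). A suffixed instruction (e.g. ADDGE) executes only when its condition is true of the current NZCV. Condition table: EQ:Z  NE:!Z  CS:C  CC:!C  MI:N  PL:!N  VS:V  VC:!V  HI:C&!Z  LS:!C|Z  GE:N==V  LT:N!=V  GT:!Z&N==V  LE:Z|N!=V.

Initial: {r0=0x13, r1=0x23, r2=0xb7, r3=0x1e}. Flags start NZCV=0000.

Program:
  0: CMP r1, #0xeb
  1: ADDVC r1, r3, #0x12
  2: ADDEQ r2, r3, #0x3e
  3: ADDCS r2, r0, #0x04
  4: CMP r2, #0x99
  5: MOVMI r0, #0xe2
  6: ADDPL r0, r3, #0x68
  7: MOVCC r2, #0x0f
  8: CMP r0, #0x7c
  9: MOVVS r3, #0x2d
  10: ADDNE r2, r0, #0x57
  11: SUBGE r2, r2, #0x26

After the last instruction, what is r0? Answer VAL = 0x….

VAL = 0x86

0: ✓ CMP  NZCV=0000
1: ✓ ADDVC  r1←0x30
2: · ADDEQ
3: · ADDCS
4: ✓ CMP  NZCV=0010
5: · MOVMI
6: ✓ ADDPL  r0←0x86
7: · MOVCC
8: ✓ CMP  NZCV=0011
9: ✓ MOVVS  r3←0x2d
10: ✓ ADDNE  r2←0xdd
11: · SUBGE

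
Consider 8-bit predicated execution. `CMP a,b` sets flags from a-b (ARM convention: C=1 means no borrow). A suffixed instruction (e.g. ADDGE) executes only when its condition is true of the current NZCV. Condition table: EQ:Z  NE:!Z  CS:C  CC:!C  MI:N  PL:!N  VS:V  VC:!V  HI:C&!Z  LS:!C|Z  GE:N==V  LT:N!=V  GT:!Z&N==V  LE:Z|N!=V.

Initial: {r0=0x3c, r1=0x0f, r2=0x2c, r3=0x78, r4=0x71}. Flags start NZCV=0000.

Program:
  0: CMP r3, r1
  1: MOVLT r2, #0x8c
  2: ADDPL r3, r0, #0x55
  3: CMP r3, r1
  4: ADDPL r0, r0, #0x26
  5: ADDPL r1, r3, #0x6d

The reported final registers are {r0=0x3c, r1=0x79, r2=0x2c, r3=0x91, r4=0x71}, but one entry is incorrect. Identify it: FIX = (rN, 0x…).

FIX = (r1, 0x0f)

0: ✓ CMP  NZCV=0010
1: · MOVLT
2: ✓ ADDPL  r3←0x91
3: ✓ CMP  NZCV=1010
4: · ADDPL
5: · ADDPL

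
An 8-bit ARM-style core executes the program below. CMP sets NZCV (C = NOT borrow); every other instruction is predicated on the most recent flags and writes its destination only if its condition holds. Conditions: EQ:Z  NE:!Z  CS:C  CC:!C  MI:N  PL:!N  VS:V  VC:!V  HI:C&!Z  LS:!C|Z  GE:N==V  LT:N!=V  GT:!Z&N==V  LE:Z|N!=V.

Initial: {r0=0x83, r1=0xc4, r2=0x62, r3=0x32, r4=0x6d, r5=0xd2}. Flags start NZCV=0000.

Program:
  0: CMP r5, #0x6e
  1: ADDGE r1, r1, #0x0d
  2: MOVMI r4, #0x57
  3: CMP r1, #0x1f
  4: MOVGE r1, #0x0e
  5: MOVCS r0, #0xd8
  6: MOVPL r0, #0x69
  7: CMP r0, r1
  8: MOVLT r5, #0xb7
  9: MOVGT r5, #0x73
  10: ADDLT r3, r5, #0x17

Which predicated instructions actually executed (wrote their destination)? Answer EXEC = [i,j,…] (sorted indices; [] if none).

EXEC = [5,9]

[0] flags=0011 → (cmp)
[1] flags=0011 GE?F → skip
[2] flags=0011 MI?F → skip
[3] flags=1010 → (cmp)
[4] flags=1010 GE?F → skip
[5] flags=1010 CS?T → r0=0xd8
[6] flags=1010 PL?F → skip
[7] flags=0010 → (cmp)
[8] flags=0010 LT?F → skip
[9] flags=0010 GT?T → r5=0x73
[10] flags=0010 LT?F → skip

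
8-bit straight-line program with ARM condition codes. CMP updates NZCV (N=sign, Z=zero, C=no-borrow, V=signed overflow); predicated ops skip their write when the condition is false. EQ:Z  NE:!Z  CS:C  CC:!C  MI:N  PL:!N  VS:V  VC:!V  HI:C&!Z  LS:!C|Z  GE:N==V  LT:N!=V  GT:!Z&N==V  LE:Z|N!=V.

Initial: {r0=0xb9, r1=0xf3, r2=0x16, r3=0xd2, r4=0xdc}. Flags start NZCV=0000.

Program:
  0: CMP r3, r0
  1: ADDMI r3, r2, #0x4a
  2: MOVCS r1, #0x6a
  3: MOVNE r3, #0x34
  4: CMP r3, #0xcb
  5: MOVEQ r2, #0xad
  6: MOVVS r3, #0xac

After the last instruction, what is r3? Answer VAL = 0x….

[0] flags=0010 → (cmp)
[1] flags=0010 MI?F → skip
[2] flags=0010 CS?T → r1=0x6a
[3] flags=0010 NE?T → r3=0x34
[4] flags=0000 → (cmp)
[5] flags=0000 EQ?F → skip
[6] flags=0000 VS?F → skip

VAL = 0x34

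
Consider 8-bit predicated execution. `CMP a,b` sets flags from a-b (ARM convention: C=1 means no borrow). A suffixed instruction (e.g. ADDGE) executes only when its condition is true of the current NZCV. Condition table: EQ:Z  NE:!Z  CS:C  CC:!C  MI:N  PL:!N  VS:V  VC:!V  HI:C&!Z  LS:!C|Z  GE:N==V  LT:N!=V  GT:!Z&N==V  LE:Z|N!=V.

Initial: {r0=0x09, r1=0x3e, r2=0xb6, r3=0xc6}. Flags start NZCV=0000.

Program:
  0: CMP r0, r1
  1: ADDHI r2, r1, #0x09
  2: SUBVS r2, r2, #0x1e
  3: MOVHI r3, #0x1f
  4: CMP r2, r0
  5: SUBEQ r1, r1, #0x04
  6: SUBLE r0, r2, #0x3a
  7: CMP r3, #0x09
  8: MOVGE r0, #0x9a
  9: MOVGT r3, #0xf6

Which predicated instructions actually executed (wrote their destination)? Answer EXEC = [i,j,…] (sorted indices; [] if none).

0: ✓ CMP  NZCV=1000
1: · ADDHI
2: · SUBVS
3: · MOVHI
4: ✓ CMP  NZCV=1010
5: · SUBEQ
6: ✓ SUBLE  r0←0x7c
7: ✓ CMP  NZCV=1010
8: · MOVGE
9: · MOVGT

EXEC = [6]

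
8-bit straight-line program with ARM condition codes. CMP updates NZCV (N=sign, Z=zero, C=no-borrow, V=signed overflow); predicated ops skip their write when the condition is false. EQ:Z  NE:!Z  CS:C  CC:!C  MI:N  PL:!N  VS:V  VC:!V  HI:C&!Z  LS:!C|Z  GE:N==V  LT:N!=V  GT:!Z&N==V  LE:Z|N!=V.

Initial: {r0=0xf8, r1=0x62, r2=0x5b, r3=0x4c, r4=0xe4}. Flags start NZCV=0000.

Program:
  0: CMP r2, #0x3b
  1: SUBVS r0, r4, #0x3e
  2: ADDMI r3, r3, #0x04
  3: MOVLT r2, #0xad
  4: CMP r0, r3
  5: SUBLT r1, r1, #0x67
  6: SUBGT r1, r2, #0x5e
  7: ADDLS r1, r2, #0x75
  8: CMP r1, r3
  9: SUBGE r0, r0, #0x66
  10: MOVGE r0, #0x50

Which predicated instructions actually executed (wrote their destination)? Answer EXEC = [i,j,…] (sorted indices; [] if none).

EXEC = [5]

0: ✓ CMP  NZCV=0010
1: · SUBVS
2: · ADDMI
3: · MOVLT
4: ✓ CMP  NZCV=1010
5: ✓ SUBLT  r1←0xfb
6: · SUBGT
7: · ADDLS
8: ✓ CMP  NZCV=1010
9: · SUBGE
10: · MOVGE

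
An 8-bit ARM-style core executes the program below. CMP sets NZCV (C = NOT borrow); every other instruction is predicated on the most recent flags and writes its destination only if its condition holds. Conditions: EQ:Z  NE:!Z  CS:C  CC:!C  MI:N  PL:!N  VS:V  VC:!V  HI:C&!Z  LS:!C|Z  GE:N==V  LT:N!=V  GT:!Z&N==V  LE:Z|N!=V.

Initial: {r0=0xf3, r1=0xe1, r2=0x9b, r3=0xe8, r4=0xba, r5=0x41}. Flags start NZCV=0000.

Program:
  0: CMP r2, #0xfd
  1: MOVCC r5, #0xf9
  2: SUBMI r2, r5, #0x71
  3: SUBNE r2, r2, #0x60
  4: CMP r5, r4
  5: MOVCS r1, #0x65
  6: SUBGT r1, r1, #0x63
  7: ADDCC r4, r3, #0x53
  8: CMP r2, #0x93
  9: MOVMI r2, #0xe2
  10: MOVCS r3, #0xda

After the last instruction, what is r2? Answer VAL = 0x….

VAL = 0xe2

[0] flags=1000 → (cmp)
[1] flags=1000 CC?T → r5=0xf9
[2] flags=1000 MI?T → r2=0x88
[3] flags=1000 NE?T → r2=0x28
[4] flags=0010 → (cmp)
[5] flags=0010 CS?T → r1=0x65
[6] flags=0010 GT?T → r1=0x02
[7] flags=0010 CC?F → skip
[8] flags=1001 → (cmp)
[9] flags=1001 MI?T → r2=0xe2
[10] flags=1001 CS?F → skip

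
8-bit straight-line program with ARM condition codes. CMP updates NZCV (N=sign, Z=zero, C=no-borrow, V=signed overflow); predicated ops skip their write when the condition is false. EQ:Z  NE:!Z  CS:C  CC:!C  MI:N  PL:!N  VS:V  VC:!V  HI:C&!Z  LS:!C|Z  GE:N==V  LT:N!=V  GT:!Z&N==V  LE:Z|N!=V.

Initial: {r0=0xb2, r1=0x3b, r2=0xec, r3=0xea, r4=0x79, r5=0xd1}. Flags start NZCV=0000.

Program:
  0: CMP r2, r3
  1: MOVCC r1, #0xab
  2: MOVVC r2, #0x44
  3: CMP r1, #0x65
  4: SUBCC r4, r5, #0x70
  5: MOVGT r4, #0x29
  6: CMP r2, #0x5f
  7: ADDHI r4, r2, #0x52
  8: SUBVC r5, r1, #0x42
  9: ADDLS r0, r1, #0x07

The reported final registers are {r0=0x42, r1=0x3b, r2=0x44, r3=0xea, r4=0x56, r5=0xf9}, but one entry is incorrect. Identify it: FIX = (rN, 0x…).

0: ✓ CMP  NZCV=0010
1: · MOVCC
2: ✓ MOVVC  r2←0x44
3: ✓ CMP  NZCV=1000
4: ✓ SUBCC  r4←0x61
5: · MOVGT
6: ✓ CMP  NZCV=1000
7: · ADDHI
8: ✓ SUBVC  r5←0xf9
9: ✓ ADDLS  r0←0x42

FIX = (r4, 0x61)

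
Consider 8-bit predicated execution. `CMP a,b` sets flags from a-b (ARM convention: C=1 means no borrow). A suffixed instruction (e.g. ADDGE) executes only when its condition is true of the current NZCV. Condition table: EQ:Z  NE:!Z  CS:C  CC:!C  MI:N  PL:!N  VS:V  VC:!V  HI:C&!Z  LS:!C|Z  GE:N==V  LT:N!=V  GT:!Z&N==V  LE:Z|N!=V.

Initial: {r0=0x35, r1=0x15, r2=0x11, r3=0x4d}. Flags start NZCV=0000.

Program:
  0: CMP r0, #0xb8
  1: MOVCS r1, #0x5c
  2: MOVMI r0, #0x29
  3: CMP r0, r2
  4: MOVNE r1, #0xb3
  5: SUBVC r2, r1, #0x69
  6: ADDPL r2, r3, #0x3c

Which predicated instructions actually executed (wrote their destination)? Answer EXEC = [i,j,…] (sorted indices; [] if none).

[0] flags=0000 → (cmp)
[1] flags=0000 CS?F → skip
[2] flags=0000 MI?F → skip
[3] flags=0010 → (cmp)
[4] flags=0010 NE?T → r1=0xb3
[5] flags=0010 VC?T → r2=0x4a
[6] flags=0010 PL?T → r2=0x89

EXEC = [4,5,6]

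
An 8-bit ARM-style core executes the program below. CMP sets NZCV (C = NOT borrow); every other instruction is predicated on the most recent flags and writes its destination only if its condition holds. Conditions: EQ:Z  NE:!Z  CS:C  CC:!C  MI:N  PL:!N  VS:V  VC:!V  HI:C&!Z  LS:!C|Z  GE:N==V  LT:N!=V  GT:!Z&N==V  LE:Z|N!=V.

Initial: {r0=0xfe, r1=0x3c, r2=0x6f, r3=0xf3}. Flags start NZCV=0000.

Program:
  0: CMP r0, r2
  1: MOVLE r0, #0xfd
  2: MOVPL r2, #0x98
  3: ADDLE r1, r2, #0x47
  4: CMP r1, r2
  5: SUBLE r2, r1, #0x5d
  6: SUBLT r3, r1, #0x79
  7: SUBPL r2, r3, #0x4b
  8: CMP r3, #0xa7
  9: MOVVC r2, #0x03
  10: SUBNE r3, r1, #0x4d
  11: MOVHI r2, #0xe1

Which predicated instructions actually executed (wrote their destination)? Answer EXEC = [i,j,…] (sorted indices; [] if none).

EXEC = [1,3,5,6,7,10]

[0] flags=1010 → (cmp)
[1] flags=1010 LE?T → r0=0xfd
[2] flags=1010 PL?F → skip
[3] flags=1010 LE?T → r1=0xb6
[4] flags=0011 → (cmp)
[5] flags=0011 LE?T → r2=0x59
[6] flags=0011 LT?T → r3=0x3d
[7] flags=0011 PL?T → r2=0xf2
[8] flags=1001 → (cmp)
[9] flags=1001 VC?F → skip
[10] flags=1001 NE?T → r3=0x69
[11] flags=1001 HI?F → skip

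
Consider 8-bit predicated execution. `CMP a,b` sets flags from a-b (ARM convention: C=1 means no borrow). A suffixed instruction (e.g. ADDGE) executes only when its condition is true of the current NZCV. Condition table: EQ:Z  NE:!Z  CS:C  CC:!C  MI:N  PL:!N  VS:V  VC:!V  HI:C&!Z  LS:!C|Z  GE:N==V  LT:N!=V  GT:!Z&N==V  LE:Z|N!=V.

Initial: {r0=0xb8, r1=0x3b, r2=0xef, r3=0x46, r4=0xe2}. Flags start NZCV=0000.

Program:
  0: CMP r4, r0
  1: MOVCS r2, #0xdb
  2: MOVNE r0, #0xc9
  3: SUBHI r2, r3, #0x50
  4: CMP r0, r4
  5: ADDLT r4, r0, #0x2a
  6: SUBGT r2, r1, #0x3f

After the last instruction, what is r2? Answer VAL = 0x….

VAL = 0xf6

0: ✓ CMP  NZCV=0010
1: ✓ MOVCS  r2←0xdb
2: ✓ MOVNE  r0←0xc9
3: ✓ SUBHI  r2←0xf6
4: ✓ CMP  NZCV=1000
5: ✓ ADDLT  r4←0xf3
6: · SUBGT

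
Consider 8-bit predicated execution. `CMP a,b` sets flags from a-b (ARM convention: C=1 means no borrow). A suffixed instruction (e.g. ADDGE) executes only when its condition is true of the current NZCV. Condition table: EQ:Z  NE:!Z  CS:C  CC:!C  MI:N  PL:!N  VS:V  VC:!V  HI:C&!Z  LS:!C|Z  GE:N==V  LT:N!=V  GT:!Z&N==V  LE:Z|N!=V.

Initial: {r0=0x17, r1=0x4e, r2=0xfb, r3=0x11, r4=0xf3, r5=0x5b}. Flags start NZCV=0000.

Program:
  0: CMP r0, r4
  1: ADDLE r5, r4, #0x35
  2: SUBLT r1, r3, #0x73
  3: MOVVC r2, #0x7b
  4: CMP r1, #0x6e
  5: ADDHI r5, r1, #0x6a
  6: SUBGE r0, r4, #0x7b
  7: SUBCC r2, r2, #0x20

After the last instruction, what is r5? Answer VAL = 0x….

0: ✓ CMP  NZCV=0000
1: · ADDLE
2: · SUBLT
3: ✓ MOVVC  r2←0x7b
4: ✓ CMP  NZCV=1000
5: · ADDHI
6: · SUBGE
7: ✓ SUBCC  r2←0x5b

VAL = 0x5b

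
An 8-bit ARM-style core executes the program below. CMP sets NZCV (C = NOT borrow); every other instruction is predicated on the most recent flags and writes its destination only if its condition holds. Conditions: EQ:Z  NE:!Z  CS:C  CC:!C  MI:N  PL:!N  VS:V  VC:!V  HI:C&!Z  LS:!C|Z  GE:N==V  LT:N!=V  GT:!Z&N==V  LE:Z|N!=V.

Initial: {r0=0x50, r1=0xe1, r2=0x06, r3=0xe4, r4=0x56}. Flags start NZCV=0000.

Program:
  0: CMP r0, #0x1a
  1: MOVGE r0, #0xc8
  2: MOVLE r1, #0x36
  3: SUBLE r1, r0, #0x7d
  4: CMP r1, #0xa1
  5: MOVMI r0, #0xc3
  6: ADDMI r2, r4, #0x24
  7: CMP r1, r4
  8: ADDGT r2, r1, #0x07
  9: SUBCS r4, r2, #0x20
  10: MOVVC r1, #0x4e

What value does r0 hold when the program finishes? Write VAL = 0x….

VAL = 0xc8

[0] flags=0010 → (cmp)
[1] flags=0010 GE?T → r0=0xc8
[2] flags=0010 LE?F → skip
[3] flags=0010 LE?F → skip
[4] flags=0010 → (cmp)
[5] flags=0010 MI?F → skip
[6] flags=0010 MI?F → skip
[7] flags=1010 → (cmp)
[8] flags=1010 GT?F → skip
[9] flags=1010 CS?T → r4=0xe6
[10] flags=1010 VC?T → r1=0x4e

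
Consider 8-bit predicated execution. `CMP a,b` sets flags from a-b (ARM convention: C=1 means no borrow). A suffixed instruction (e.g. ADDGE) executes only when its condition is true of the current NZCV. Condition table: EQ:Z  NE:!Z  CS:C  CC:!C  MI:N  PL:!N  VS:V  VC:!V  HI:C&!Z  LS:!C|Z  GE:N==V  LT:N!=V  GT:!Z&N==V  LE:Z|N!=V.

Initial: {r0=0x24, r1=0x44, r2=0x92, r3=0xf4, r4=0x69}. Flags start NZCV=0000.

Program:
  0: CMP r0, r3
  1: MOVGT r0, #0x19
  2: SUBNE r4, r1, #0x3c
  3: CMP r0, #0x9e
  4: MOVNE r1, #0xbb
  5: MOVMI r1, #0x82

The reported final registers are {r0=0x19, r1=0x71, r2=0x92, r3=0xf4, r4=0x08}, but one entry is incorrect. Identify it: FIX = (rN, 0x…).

FIX = (r1, 0xbb)

0: ✓ CMP  NZCV=0000
1: ✓ MOVGT  r0←0x19
2: ✓ SUBNE  r4←0x08
3: ✓ CMP  NZCV=0000
4: ✓ MOVNE  r1←0xbb
5: · MOVMI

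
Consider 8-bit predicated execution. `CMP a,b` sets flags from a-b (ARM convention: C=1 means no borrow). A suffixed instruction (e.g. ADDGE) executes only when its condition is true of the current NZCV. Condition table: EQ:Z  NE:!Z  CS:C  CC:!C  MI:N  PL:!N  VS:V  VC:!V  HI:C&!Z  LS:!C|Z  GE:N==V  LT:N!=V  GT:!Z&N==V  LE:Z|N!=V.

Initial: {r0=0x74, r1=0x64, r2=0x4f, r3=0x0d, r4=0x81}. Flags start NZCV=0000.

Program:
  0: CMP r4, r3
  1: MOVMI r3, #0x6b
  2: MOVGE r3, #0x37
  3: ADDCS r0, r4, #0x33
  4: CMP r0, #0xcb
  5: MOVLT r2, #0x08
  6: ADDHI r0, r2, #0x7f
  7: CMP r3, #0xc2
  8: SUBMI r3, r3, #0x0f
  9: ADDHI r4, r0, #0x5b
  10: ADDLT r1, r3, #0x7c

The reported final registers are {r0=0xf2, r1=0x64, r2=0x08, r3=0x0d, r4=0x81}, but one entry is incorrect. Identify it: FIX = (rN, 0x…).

FIX = (r0, 0xb4)

0: ✓ CMP  NZCV=0011
1: · MOVMI
2: · MOVGE
3: ✓ ADDCS  r0←0xb4
4: ✓ CMP  NZCV=1000
5: ✓ MOVLT  r2←0x08
6: · ADDHI
7: ✓ CMP  NZCV=0000
8: · SUBMI
9: · ADDHI
10: · ADDLT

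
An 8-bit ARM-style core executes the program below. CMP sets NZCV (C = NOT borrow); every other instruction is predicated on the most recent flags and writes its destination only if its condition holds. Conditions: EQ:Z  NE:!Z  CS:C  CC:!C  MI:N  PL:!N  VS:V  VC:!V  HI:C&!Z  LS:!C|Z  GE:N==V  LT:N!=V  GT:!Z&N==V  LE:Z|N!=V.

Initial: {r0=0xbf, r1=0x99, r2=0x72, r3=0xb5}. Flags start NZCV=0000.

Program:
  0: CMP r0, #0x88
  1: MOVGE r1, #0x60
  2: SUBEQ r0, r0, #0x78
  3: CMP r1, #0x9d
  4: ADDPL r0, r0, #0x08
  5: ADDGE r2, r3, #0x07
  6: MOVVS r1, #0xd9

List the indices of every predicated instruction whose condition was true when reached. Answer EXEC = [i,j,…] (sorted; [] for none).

[0] flags=0010 → (cmp)
[1] flags=0010 GE?T → r1=0x60
[2] flags=0010 EQ?F → skip
[3] flags=1001 → (cmp)
[4] flags=1001 PL?F → skip
[5] flags=1001 GE?T → r2=0xbc
[6] flags=1001 VS?T → r1=0xd9

EXEC = [1,5,6]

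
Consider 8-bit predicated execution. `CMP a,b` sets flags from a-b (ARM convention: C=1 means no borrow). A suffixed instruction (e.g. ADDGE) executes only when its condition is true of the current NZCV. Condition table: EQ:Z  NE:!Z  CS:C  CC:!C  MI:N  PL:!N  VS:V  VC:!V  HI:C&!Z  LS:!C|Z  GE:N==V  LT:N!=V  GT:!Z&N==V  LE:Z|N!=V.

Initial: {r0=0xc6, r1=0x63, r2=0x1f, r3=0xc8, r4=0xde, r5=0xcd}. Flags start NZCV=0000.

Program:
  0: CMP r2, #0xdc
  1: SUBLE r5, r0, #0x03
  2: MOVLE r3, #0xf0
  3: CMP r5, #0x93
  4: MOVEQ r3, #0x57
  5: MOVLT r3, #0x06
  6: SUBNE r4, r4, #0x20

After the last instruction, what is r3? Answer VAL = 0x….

VAL = 0xc8

[0] flags=0000 → (cmp)
[1] flags=0000 LE?F → skip
[2] flags=0000 LE?F → skip
[3] flags=0010 → (cmp)
[4] flags=0010 EQ?F → skip
[5] flags=0010 LT?F → skip
[6] flags=0010 NE?T → r4=0xbe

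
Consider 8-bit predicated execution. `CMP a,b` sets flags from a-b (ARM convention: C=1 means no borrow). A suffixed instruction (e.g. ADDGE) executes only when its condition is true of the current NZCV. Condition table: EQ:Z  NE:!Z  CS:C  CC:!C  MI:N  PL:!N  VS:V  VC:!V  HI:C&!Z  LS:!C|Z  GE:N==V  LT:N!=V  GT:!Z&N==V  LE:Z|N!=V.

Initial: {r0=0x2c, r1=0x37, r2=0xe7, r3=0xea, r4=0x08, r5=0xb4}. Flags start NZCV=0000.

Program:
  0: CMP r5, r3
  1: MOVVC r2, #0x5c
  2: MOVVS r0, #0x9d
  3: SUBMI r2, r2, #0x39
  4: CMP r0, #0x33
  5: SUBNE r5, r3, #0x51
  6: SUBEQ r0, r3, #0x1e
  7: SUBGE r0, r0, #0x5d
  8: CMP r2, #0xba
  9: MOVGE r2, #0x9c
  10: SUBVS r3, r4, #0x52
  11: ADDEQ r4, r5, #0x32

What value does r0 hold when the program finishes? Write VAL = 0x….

[0] flags=1000 → (cmp)
[1] flags=1000 VC?T → r2=0x5c
[2] flags=1000 VS?F → skip
[3] flags=1000 MI?T → r2=0x23
[4] flags=1000 → (cmp)
[5] flags=1000 NE?T → r5=0x99
[6] flags=1000 EQ?F → skip
[7] flags=1000 GE?F → skip
[8] flags=0000 → (cmp)
[9] flags=0000 GE?T → r2=0x9c
[10] flags=0000 VS?F → skip
[11] flags=0000 EQ?F → skip

VAL = 0x2c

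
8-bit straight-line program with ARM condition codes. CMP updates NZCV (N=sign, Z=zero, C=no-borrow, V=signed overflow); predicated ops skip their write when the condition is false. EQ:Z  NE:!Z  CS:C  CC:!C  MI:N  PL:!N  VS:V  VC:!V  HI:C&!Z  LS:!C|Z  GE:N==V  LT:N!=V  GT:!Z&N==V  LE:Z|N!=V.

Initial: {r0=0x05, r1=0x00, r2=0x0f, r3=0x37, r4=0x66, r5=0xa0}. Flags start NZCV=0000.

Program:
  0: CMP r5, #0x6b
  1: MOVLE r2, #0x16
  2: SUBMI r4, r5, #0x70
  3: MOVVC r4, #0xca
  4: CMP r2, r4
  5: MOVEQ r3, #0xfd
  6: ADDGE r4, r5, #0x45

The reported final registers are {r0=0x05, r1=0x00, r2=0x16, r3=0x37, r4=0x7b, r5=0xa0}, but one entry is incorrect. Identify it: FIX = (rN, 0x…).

0: ✓ CMP  NZCV=0011
1: ✓ MOVLE  r2←0x16
2: · SUBMI
3: · MOVVC
4: ✓ CMP  NZCV=1000
5: · MOVEQ
6: · ADDGE

FIX = (r4, 0x66)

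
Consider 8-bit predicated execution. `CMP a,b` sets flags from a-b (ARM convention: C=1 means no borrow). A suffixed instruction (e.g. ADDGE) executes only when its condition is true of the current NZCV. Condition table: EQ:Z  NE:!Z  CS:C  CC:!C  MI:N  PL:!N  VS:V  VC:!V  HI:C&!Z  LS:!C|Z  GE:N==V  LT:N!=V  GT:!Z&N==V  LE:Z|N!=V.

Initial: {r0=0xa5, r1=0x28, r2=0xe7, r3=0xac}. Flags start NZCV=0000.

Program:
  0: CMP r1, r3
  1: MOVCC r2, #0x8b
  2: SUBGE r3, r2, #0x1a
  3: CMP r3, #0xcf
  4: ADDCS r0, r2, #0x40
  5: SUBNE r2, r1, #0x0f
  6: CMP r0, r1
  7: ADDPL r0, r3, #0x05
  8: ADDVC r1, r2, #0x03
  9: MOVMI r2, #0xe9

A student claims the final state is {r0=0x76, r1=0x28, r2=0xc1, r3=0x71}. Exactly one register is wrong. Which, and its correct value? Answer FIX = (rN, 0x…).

0: ✓ CMP  NZCV=0000
1: ✓ MOVCC  r2←0x8b
2: ✓ SUBGE  r3←0x71
3: ✓ CMP  NZCV=1001
4: · ADDCS
5: ✓ SUBNE  r2←0x19
6: ✓ CMP  NZCV=0011
7: ✓ ADDPL  r0←0x76
8: · ADDVC
9: · MOVMI

FIX = (r2, 0x19)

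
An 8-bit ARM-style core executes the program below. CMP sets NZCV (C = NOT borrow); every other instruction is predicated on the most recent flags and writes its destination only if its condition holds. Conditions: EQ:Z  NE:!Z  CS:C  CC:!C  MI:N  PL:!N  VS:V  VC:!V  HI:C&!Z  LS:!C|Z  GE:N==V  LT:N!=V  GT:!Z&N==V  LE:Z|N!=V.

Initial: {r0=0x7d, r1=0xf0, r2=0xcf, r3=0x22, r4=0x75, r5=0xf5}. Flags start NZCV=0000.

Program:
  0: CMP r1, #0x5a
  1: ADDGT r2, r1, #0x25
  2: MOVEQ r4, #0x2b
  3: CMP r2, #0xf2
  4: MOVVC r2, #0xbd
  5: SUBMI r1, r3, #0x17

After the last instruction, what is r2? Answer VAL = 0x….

VAL = 0xbd

0: ✓ CMP  NZCV=1010
1: · ADDGT
2: · MOVEQ
3: ✓ CMP  NZCV=1000
4: ✓ MOVVC  r2←0xbd
5: ✓ SUBMI  r1←0x0b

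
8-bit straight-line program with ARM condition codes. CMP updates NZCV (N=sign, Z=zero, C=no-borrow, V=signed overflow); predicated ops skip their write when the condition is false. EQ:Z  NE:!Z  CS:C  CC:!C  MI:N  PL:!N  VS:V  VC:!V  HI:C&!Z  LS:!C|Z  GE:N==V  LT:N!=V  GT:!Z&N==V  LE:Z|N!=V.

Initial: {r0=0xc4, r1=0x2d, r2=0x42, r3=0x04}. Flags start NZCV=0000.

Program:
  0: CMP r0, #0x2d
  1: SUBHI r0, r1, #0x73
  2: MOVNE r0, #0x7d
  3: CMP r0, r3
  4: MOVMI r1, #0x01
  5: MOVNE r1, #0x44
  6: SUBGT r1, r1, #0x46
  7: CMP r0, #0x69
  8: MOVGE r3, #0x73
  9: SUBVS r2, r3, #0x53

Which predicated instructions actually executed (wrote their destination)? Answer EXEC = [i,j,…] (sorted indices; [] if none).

0: ✓ CMP  NZCV=1010
1: ✓ SUBHI  r0←0xba
2: ✓ MOVNE  r0←0x7d
3: ✓ CMP  NZCV=0010
4: · MOVMI
5: ✓ MOVNE  r1←0x44
6: ✓ SUBGT  r1←0xfe
7: ✓ CMP  NZCV=0010
8: ✓ MOVGE  r3←0x73
9: · SUBVS

EXEC = [1,2,5,6,8]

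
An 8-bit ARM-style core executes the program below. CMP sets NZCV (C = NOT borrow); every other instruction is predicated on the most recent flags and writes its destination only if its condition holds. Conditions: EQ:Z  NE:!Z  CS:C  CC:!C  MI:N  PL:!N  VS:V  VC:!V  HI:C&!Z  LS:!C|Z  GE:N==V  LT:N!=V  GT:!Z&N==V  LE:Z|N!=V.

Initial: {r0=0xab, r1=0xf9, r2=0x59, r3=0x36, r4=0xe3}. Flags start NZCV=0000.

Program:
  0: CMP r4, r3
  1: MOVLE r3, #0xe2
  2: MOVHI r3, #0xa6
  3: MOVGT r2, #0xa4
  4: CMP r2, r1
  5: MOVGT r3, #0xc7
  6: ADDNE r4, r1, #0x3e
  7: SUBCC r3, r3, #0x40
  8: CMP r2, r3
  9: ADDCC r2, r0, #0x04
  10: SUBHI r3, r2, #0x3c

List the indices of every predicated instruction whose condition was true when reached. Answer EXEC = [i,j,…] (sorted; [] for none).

EXEC = [1,2,5,6,7,9]

0: ✓ CMP  NZCV=1010
1: ✓ MOVLE  r3←0xe2
2: ✓ MOVHI  r3←0xa6
3: · MOVGT
4: ✓ CMP  NZCV=0000
5: ✓ MOVGT  r3←0xc7
6: ✓ ADDNE  r4←0x37
7: ✓ SUBCC  r3←0x87
8: ✓ CMP  NZCV=1001
9: ✓ ADDCC  r2←0xaf
10: · SUBHI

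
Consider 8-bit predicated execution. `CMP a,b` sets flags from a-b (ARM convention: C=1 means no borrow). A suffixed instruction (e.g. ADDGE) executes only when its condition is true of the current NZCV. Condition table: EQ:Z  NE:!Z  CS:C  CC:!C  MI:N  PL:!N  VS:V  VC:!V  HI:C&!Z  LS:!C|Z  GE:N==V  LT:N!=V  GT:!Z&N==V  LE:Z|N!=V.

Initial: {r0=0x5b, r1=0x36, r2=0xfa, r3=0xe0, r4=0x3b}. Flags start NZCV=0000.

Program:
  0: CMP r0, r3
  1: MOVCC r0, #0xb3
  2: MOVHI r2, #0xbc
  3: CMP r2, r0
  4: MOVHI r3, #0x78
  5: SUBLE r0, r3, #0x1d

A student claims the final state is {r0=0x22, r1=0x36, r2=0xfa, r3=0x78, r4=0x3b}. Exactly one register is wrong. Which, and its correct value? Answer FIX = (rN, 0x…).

[0] flags=0000 → (cmp)
[1] flags=0000 CC?T → r0=0xb3
[2] flags=0000 HI?F → skip
[3] flags=0010 → (cmp)
[4] flags=0010 HI?T → r3=0x78
[5] flags=0010 LE?F → skip

FIX = (r0, 0xb3)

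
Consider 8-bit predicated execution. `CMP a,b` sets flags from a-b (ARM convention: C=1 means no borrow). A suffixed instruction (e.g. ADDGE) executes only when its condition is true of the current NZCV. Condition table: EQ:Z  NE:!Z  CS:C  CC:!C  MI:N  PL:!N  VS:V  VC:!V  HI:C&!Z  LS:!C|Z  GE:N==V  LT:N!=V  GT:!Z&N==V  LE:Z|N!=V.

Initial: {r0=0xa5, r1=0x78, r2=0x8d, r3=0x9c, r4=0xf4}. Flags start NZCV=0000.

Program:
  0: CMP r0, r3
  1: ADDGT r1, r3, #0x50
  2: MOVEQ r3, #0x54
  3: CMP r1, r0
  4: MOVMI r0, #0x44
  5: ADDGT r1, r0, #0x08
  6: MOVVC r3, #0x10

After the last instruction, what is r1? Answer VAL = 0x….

0: ✓ CMP  NZCV=0010
1: ✓ ADDGT  r1←0xec
2: · MOVEQ
3: ✓ CMP  NZCV=0010
4: · MOVMI
5: ✓ ADDGT  r1←0xad
6: ✓ MOVVC  r3←0x10

VAL = 0xad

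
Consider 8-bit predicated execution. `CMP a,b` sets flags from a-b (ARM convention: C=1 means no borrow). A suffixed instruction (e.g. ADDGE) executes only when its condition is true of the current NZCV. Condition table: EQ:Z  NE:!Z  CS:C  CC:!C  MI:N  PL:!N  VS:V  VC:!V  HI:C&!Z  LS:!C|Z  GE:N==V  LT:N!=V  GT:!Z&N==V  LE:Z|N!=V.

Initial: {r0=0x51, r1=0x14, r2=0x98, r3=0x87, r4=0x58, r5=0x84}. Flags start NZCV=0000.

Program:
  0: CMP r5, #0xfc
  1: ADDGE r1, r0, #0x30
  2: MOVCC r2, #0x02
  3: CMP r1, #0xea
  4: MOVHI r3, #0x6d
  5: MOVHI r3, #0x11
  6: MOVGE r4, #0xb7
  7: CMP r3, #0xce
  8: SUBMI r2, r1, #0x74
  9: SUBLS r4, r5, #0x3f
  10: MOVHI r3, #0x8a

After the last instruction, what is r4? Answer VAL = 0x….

VAL = 0x45

[0] flags=1000 → (cmp)
[1] flags=1000 GE?F → skip
[2] flags=1000 CC?T → r2=0x02
[3] flags=0000 → (cmp)
[4] flags=0000 HI?F → skip
[5] flags=0000 HI?F → skip
[6] flags=0000 GE?T → r4=0xb7
[7] flags=1000 → (cmp)
[8] flags=1000 MI?T → r2=0xa0
[9] flags=1000 LS?T → r4=0x45
[10] flags=1000 HI?F → skip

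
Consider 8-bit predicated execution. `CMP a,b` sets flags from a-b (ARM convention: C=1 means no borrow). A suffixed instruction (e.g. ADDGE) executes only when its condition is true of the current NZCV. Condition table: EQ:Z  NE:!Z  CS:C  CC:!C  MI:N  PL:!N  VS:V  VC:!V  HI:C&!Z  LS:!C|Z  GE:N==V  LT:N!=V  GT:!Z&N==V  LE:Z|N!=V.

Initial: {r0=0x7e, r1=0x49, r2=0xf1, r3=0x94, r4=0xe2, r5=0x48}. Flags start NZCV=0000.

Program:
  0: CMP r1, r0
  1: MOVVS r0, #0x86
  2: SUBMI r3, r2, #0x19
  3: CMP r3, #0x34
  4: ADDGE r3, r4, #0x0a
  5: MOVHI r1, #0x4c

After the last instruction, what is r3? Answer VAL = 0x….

[0] flags=1000 → (cmp)
[1] flags=1000 VS?F → skip
[2] flags=1000 MI?T → r3=0xd8
[3] flags=1010 → (cmp)
[4] flags=1010 GE?F → skip
[5] flags=1010 HI?T → r1=0x4c

VAL = 0xd8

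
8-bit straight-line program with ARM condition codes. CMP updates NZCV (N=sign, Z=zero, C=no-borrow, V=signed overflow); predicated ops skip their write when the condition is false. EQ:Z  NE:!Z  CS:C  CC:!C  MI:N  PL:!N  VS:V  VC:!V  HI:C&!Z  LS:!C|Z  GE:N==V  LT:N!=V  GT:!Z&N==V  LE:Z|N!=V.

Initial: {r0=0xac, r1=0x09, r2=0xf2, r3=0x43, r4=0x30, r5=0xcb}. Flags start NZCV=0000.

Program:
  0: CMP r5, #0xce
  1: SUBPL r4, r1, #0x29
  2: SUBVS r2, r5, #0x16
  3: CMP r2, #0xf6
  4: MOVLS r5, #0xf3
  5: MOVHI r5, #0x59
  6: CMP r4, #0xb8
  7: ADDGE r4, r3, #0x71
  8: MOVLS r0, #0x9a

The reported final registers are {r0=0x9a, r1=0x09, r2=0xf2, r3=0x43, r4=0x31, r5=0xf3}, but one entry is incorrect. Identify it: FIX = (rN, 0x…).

0: ✓ CMP  NZCV=1000
1: · SUBPL
2: · SUBVS
3: ✓ CMP  NZCV=1000
4: ✓ MOVLS  r5←0xf3
5: · MOVHI
6: ✓ CMP  NZCV=0000
7: ✓ ADDGE  r4←0xb4
8: ✓ MOVLS  r0←0x9a

FIX = (r4, 0xb4)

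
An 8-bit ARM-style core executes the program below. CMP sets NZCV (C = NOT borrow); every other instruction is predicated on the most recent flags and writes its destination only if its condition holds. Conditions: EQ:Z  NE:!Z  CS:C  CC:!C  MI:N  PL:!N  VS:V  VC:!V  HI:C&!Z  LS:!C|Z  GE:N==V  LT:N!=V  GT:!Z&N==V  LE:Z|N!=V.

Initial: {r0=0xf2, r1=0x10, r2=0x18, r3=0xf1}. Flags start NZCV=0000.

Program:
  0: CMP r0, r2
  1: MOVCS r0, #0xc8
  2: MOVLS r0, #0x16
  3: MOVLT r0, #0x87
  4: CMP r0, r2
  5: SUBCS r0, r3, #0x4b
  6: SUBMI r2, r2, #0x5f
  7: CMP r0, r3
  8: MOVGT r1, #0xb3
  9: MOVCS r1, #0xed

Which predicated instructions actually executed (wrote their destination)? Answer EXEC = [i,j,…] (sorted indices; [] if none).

EXEC = [1,3,5]

[0] flags=1010 → (cmp)
[1] flags=1010 CS?T → r0=0xc8
[2] flags=1010 LS?F → skip
[3] flags=1010 LT?T → r0=0x87
[4] flags=0011 → (cmp)
[5] flags=0011 CS?T → r0=0xa6
[6] flags=0011 MI?F → skip
[7] flags=1000 → (cmp)
[8] flags=1000 GT?F → skip
[9] flags=1000 CS?F → skip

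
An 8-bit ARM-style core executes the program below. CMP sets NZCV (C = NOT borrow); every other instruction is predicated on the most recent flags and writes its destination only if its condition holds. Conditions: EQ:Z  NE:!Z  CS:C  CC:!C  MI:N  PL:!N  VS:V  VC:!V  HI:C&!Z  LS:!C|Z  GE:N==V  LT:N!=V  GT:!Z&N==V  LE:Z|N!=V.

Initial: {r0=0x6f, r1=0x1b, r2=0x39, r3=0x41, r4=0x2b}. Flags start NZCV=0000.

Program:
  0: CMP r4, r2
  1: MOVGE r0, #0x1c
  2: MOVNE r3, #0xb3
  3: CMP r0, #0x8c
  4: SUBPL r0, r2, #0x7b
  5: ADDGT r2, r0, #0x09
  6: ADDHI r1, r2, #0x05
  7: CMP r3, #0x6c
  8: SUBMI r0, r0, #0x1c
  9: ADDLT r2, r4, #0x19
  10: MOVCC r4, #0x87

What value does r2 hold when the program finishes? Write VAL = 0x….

[0] flags=1000 → (cmp)
[1] flags=1000 GE?F → skip
[2] flags=1000 NE?T → r3=0xb3
[3] flags=1001 → (cmp)
[4] flags=1001 PL?F → skip
[5] flags=1001 GT?T → r2=0x78
[6] flags=1001 HI?F → skip
[7] flags=0011 → (cmp)
[8] flags=0011 MI?F → skip
[9] flags=0011 LT?T → r2=0x44
[10] flags=0011 CC?F → skip

VAL = 0x44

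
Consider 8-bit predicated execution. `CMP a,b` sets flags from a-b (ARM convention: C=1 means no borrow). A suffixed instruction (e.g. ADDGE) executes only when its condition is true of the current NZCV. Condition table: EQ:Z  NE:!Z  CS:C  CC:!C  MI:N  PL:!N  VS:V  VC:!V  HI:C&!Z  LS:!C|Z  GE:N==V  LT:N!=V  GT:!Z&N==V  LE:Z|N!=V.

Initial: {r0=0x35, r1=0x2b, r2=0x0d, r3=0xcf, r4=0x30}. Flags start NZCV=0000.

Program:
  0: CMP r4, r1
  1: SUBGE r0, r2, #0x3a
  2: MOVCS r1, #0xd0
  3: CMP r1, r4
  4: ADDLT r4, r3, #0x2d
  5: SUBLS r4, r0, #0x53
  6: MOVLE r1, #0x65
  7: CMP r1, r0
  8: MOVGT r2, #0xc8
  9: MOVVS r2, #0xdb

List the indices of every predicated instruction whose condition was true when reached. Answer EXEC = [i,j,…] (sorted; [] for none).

0: ✓ CMP  NZCV=0010
1: ✓ SUBGE  r0←0xd3
2: ✓ MOVCS  r1←0xd0
3: ✓ CMP  NZCV=1010
4: ✓ ADDLT  r4←0xfc
5: · SUBLS
6: ✓ MOVLE  r1←0x65
7: ✓ CMP  NZCV=1001
8: ✓ MOVGT  r2←0xc8
9: ✓ MOVVS  r2←0xdb

EXEC = [1,2,4,6,8,9]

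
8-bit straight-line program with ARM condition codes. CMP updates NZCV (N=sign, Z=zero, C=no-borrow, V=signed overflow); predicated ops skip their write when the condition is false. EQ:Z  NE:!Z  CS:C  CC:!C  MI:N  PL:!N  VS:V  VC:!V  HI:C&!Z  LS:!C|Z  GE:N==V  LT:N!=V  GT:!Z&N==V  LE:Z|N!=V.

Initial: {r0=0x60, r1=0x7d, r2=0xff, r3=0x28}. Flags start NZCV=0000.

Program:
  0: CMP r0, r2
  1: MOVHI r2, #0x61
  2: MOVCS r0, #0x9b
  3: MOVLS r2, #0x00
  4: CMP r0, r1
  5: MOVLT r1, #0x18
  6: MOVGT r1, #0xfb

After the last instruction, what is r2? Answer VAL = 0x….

[0] flags=0000 → (cmp)
[1] flags=0000 HI?F → skip
[2] flags=0000 CS?F → skip
[3] flags=0000 LS?T → r2=0x00
[4] flags=1000 → (cmp)
[5] flags=1000 LT?T → r1=0x18
[6] flags=1000 GT?F → skip

VAL = 0x00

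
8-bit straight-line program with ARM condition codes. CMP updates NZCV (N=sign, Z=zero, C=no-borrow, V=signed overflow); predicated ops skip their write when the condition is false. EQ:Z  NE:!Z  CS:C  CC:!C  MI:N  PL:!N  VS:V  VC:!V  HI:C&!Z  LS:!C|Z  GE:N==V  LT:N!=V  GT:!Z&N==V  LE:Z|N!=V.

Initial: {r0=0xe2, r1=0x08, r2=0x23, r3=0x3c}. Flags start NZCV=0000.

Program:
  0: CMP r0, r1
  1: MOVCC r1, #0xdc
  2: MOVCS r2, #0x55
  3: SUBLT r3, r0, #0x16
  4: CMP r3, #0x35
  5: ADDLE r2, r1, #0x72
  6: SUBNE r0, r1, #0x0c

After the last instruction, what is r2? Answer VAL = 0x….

0: ✓ CMP  NZCV=1010
1: · MOVCC
2: ✓ MOVCS  r2←0x55
3: ✓ SUBLT  r3←0xcc
4: ✓ CMP  NZCV=1010
5: ✓ ADDLE  r2←0x7a
6: ✓ SUBNE  r0←0xfc

VAL = 0x7a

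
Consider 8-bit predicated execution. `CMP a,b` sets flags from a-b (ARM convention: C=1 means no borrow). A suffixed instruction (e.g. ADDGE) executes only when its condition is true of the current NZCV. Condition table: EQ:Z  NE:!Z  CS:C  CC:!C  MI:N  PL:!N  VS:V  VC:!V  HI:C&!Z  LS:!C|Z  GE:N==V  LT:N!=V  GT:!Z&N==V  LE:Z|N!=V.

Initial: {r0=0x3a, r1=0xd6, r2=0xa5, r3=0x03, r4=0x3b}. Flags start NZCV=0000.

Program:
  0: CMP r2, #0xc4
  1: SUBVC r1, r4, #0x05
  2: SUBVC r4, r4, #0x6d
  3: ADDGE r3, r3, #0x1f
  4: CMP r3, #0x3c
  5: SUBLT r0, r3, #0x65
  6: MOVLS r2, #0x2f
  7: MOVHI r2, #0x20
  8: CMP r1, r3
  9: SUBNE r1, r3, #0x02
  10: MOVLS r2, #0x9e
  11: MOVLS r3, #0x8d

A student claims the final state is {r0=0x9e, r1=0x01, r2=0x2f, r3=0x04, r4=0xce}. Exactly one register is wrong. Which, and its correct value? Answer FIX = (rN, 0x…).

[0] flags=1000 → (cmp)
[1] flags=1000 VC?T → r1=0x36
[2] flags=1000 VC?T → r4=0xce
[3] flags=1000 GE?F → skip
[4] flags=1000 → (cmp)
[5] flags=1000 LT?T → r0=0x9e
[6] flags=1000 LS?T → r2=0x2f
[7] flags=1000 HI?F → skip
[8] flags=0010 → (cmp)
[9] flags=0010 NE?T → r1=0x01
[10] flags=0010 LS?F → skip
[11] flags=0010 LS?F → skip

FIX = (r3, 0x03)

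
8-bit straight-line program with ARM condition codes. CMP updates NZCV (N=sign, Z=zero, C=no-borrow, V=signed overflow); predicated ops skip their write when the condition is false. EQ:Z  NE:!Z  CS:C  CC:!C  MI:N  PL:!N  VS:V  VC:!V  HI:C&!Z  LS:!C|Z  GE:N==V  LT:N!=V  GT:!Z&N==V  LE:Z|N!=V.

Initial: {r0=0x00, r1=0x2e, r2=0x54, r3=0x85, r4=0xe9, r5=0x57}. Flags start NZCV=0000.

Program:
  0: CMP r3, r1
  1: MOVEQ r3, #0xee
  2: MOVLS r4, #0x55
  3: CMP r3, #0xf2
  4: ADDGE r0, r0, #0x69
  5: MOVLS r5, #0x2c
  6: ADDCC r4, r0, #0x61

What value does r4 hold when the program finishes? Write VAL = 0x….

0: ✓ CMP  NZCV=0011
1: · MOVEQ
2: · MOVLS
3: ✓ CMP  NZCV=1000
4: · ADDGE
5: ✓ MOVLS  r5←0x2c
6: ✓ ADDCC  r4←0x61

VAL = 0x61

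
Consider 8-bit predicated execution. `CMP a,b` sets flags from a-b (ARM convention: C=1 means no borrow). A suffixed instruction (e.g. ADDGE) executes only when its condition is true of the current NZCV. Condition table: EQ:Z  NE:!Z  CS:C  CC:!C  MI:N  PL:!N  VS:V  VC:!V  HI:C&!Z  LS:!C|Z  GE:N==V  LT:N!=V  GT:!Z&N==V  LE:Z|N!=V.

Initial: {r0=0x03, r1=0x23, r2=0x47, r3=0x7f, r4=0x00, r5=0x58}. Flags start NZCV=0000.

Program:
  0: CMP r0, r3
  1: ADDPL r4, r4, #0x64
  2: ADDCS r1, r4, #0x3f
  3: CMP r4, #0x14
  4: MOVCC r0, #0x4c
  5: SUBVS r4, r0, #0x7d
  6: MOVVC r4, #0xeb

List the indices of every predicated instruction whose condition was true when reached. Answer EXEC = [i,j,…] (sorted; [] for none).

[0] flags=1000 → (cmp)
[1] flags=1000 PL?F → skip
[2] flags=1000 CS?F → skip
[3] flags=1000 → (cmp)
[4] flags=1000 CC?T → r0=0x4c
[5] flags=1000 VS?F → skip
[6] flags=1000 VC?T → r4=0xeb

EXEC = [4,6]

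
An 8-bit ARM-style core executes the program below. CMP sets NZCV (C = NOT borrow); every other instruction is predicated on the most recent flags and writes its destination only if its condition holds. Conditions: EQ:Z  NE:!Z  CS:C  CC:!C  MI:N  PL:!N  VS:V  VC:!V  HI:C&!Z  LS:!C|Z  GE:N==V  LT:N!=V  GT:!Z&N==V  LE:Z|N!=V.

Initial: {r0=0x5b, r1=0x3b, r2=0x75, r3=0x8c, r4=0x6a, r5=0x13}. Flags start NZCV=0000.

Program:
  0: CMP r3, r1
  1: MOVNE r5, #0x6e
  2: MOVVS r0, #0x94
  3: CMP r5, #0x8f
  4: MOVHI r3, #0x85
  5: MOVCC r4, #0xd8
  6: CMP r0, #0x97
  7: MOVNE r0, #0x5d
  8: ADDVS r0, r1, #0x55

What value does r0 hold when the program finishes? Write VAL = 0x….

0: ✓ CMP  NZCV=0011
1: ✓ MOVNE  r5←0x6e
2: ✓ MOVVS  r0←0x94
3: ✓ CMP  NZCV=1001
4: · MOVHI
5: ✓ MOVCC  r4←0xd8
6: ✓ CMP  NZCV=1000
7: ✓ MOVNE  r0←0x5d
8: · ADDVS

VAL = 0x5d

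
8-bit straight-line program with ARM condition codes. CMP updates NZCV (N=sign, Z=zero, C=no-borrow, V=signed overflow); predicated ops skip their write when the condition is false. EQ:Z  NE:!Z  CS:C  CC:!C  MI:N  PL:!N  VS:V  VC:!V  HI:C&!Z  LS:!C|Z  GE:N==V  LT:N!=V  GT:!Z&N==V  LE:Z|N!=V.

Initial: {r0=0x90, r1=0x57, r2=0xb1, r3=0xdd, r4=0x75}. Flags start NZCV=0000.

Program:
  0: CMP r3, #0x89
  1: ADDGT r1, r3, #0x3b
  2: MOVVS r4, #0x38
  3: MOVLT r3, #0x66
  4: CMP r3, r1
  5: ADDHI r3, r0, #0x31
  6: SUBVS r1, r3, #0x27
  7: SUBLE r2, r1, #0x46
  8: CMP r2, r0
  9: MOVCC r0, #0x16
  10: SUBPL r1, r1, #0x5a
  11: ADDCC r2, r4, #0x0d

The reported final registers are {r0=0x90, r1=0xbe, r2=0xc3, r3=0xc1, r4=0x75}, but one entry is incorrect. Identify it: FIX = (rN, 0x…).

[0] flags=0010 → (cmp)
[1] flags=0010 GT?T → r1=0x18
[2] flags=0010 VS?F → skip
[3] flags=0010 LT?F → skip
[4] flags=1010 → (cmp)
[5] flags=1010 HI?T → r3=0xc1
[6] flags=1010 VS?F → skip
[7] flags=1010 LE?T → r2=0xd2
[8] flags=0010 → (cmp)
[9] flags=0010 CC?F → skip
[10] flags=0010 PL?T → r1=0xbe
[11] flags=0010 CC?F → skip

FIX = (r2, 0xd2)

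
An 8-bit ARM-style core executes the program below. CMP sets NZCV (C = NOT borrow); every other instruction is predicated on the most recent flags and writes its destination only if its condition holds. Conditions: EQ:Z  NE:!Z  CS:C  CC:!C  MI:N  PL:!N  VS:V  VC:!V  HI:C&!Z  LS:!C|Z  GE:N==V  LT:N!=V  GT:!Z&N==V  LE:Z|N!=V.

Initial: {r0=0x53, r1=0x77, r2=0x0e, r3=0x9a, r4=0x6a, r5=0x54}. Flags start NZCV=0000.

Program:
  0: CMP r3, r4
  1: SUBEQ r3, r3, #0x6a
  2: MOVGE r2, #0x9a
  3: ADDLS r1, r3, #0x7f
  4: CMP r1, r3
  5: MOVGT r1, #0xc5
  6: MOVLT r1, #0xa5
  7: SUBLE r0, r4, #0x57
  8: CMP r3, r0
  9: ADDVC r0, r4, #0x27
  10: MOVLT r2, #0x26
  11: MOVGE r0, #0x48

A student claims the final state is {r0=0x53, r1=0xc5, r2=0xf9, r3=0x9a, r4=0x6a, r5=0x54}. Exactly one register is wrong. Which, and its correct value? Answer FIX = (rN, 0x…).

[0] flags=0011 → (cmp)
[1] flags=0011 EQ?F → skip
[2] flags=0011 GE?F → skip
[3] flags=0011 LS?F → skip
[4] flags=1001 → (cmp)
[5] flags=1001 GT?T → r1=0xc5
[6] flags=1001 LT?F → skip
[7] flags=1001 LE?F → skip
[8] flags=0011 → (cmp)
[9] flags=0011 VC?F → skip
[10] flags=0011 LT?T → r2=0x26
[11] flags=0011 GE?F → skip

FIX = (r2, 0x26)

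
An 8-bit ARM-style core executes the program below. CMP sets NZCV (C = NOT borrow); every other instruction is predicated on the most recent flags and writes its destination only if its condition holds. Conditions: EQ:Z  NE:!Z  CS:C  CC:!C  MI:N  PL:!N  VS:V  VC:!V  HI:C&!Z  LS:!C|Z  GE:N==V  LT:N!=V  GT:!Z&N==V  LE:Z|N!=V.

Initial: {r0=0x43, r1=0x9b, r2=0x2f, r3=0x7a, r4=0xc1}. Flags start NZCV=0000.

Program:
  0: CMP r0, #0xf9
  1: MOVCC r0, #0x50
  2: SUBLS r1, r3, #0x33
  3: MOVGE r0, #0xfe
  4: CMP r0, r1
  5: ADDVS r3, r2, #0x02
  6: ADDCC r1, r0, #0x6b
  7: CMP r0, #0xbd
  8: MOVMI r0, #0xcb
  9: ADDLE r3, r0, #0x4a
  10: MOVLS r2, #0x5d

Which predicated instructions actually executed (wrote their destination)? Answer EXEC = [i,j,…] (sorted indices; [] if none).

EXEC = [1,2,3]

[0] flags=0000 → (cmp)
[1] flags=0000 CC?T → r0=0x50
[2] flags=0000 LS?T → r1=0x47
[3] flags=0000 GE?T → r0=0xfe
[4] flags=1010 → (cmp)
[5] flags=1010 VS?F → skip
[6] flags=1010 CC?F → skip
[7] flags=0010 → (cmp)
[8] flags=0010 MI?F → skip
[9] flags=0010 LE?F → skip
[10] flags=0010 LS?F → skip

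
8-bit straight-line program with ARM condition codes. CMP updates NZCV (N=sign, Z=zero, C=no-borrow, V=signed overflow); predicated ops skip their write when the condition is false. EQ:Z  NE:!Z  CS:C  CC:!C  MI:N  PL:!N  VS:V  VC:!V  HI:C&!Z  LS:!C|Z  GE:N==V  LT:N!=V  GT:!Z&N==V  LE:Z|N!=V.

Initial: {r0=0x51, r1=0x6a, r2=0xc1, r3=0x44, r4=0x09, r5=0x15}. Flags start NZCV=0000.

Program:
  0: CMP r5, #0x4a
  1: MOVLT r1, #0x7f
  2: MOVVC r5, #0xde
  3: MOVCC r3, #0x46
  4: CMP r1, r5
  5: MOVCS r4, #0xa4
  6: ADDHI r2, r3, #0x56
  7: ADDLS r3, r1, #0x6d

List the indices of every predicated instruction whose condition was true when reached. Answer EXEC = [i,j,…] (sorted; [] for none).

0: ✓ CMP  NZCV=1000
1: ✓ MOVLT  r1←0x7f
2: ✓ MOVVC  r5←0xde
3: ✓ MOVCC  r3←0x46
4: ✓ CMP  NZCV=1001
5: · MOVCS
6: · ADDHI
7: ✓ ADDLS  r3←0xec

EXEC = [1,2,3,7]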